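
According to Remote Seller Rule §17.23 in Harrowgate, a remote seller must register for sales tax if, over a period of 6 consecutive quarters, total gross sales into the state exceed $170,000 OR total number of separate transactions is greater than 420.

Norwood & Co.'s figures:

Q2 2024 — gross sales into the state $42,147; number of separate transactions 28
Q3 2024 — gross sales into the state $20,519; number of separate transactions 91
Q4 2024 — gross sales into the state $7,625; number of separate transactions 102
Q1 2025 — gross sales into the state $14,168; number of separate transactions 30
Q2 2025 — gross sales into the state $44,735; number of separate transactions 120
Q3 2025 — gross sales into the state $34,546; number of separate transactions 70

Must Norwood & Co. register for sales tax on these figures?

Yes

Total gross sales into the state: $42,147 + $20,519 + $7,625 + $14,168 + $44,735 + $34,546 = $163,740 (≤ $170,000).
Total number of separate transactions: 28 + 91 + 102 + 30 + 120 + 70 = 441 (> 420).
The test is 'or': at least one threshold is exceeded.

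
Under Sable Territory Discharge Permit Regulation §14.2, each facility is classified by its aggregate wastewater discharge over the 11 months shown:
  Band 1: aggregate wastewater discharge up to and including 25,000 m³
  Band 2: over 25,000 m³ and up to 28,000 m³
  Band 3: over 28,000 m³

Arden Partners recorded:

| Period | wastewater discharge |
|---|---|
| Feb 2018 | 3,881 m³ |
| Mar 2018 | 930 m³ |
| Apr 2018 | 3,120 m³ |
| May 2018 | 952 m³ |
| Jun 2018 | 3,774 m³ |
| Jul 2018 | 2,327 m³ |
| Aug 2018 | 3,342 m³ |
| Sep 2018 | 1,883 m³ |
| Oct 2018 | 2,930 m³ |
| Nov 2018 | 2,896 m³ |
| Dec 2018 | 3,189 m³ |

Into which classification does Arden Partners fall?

Aggregate wastewater discharge: 3,881 m³ + 930 m³ + 3,120 m³ + 952 m³ + 3,774 m³ + 2,327 m³ + 3,342 m³ + 1,883 m³ + 2,930 m³ + 2,896 m³ + 3,189 m³ = 29,224 m³.
29,224 m³ > 28,000 m³, so Band 3 applies.

Band 3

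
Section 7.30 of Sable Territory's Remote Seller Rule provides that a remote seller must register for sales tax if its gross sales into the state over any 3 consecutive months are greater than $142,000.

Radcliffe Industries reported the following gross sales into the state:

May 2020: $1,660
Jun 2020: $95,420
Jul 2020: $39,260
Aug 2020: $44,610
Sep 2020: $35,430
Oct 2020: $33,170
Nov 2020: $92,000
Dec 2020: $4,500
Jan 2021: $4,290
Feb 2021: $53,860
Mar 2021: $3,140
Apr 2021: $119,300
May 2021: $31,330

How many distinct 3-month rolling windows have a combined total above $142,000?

May 2020–Jul 2020: $1,660 + $95,420 + $39,260 = $136,340 (under)
Jun 2020–Aug 2020: $95,420 + $39,260 + $44,610 = $179,290 (over)
Jul 2020–Sep 2020: $39,260 + $44,610 + $35,430 = $119,300 (under)
Aug 2020–Oct 2020: $44,610 + $35,430 + $33,170 = $113,210 (under)
Sep 2020–Nov 2020: $35,430 + $33,170 + $92,000 = $160,600 (over)
Oct 2020–Dec 2020: $33,170 + $92,000 + $4,500 = $129,670 (under)
Nov 2020–Jan 2021: $92,000 + $4,500 + $4,290 = $100,790 (under)
Dec 2020–Feb 2021: $4,500 + $4,290 + $53,860 = $62,650 (under)
Jan 2021–Mar 2021: $4,290 + $53,860 + $3,140 = $61,290 (under)
Feb 2021–Apr 2021: $53,860 + $3,140 + $119,300 = $176,300 (over)
Mar 2021–May 2021: $3,140 + $119,300 + $31,330 = $153,770 (over)
4 windows exceed the threshold.

4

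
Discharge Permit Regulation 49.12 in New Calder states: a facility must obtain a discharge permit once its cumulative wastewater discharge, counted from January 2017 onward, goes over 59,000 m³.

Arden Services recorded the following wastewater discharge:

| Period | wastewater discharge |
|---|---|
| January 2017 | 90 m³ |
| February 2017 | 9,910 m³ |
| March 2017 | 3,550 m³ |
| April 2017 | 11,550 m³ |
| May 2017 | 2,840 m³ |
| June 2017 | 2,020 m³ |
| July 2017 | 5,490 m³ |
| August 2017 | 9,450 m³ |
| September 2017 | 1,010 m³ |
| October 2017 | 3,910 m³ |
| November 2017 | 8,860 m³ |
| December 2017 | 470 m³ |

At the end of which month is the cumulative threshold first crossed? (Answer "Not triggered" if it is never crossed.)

December 2017

Through January 2017: 90 m³
Through February 2017: 10,000 m³
Through March 2017: 13,550 m³
Through April 2017: 25,100 m³
Through May 2017: 27,940 m³
Through June 2017: 29,960 m³
Through July 2017: 35,450 m³
Through August 2017: 44,900 m³
Through September 2017: 45,910 m³
Through October 2017: 49,820 m³
Through November 2017: 58,680 m³
Through December 2017: 59,150 m³ ← exceeds threshold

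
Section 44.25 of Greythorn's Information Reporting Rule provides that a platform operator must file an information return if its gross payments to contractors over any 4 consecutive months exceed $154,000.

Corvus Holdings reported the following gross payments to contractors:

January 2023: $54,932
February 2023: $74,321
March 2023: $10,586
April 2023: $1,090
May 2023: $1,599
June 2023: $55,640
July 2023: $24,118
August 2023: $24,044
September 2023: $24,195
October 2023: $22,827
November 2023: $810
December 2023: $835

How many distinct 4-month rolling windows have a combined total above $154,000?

January 2023–April 2023: $54,932 + $74,321 + $10,586 + $1,090 = $140,929 (under)
February 2023–May 2023: $74,321 + $10,586 + $1,090 + $1,599 = $87,596 (under)
March 2023–June 2023: $10,586 + $1,090 + $1,599 + $55,640 = $68,915 (under)
April 2023–July 2023: $1,090 + $1,599 + $55,640 + $24,118 = $82,447 (under)
May 2023–August 2023: $1,599 + $55,640 + $24,118 + $24,044 = $105,401 (under)
June 2023–September 2023: $55,640 + $24,118 + $24,044 + $24,195 = $127,997 (under)
July 2023–October 2023: $24,118 + $24,044 + $24,195 + $22,827 = $95,184 (under)
August 2023–November 2023: $24,044 + $24,195 + $22,827 + $810 = $71,876 (under)
September 2023–December 2023: $24,195 + $22,827 + $810 + $835 = $48,667 (under)
0 windows exceed the threshold.

0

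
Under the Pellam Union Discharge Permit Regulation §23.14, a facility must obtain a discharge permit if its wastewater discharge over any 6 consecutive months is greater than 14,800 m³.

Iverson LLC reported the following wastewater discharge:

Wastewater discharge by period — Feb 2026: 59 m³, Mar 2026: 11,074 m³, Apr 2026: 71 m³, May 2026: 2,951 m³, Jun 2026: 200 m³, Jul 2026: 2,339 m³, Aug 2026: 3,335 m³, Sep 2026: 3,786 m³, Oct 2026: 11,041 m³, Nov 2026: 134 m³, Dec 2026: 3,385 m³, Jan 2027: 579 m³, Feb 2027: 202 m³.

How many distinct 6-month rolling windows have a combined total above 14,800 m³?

7

Feb 2026–Jul 2026: 59 m³ + 11,074 m³ + 71 m³ + 2,951 m³ + 200 m³ + 2,339 m³ = 16,694 m³ (over)
Mar 2026–Aug 2026: 11,074 m³ + 71 m³ + 2,951 m³ + 200 m³ + 2,339 m³ + 3,335 m³ = 19,970 m³ (over)
Apr 2026–Sep 2026: 71 m³ + 2,951 m³ + 200 m³ + 2,339 m³ + 3,335 m³ + 3,786 m³ = 12,682 m³ (under)
May 2026–Oct 2026: 2,951 m³ + 200 m³ + 2,339 m³ + 3,335 m³ + 3,786 m³ + 11,041 m³ = 23,652 m³ (over)
Jun 2026–Nov 2026: 200 m³ + 2,339 m³ + 3,335 m³ + 3,786 m³ + 11,041 m³ + 134 m³ = 20,835 m³ (over)
Jul 2026–Dec 2026: 2,339 m³ + 3,335 m³ + 3,786 m³ + 11,041 m³ + 134 m³ + 3,385 m³ = 24,020 m³ (over)
Aug 2026–Jan 2027: 3,335 m³ + 3,786 m³ + 11,041 m³ + 134 m³ + 3,385 m³ + 579 m³ = 22,260 m³ (over)
Sep 2026–Feb 2027: 3,786 m³ + 11,041 m³ + 134 m³ + 3,385 m³ + 579 m³ + 202 m³ = 19,127 m³ (over)
7 windows exceed the threshold.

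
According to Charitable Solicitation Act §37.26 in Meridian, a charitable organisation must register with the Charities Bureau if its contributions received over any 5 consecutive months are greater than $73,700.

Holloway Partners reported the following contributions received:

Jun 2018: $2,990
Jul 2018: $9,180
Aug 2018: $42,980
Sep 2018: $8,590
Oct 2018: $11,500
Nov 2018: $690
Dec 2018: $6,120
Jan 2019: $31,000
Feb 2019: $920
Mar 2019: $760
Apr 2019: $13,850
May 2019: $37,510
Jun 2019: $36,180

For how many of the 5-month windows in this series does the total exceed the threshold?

3

Jun 2018–Oct 2018: $2,990 + $9,180 + $42,980 + $8,590 + $11,500 = $75,240 (over)
Jul 2018–Nov 2018: $9,180 + $42,980 + $8,590 + $11,500 + $690 = $72,940 (under)
Aug 2018–Dec 2018: $42,980 + $8,590 + $11,500 + $690 + $6,120 = $69,880 (under)
Sep 2018–Jan 2019: $8,590 + $11,500 + $690 + $6,120 + $31,000 = $57,900 (under)
Oct 2018–Feb 2019: $11,500 + $690 + $6,120 + $31,000 + $920 = $50,230 (under)
Nov 2018–Mar 2019: $690 + $6,120 + $31,000 + $920 + $760 = $39,490 (under)
Dec 2018–Apr 2019: $6,120 + $31,000 + $920 + $760 + $13,850 = $52,650 (under)
Jan 2019–May 2019: $31,000 + $920 + $760 + $13,850 + $37,510 = $84,040 (over)
Feb 2019–Jun 2019: $920 + $760 + $13,850 + $37,510 + $36,180 = $89,220 (over)
3 windows exceed the threshold.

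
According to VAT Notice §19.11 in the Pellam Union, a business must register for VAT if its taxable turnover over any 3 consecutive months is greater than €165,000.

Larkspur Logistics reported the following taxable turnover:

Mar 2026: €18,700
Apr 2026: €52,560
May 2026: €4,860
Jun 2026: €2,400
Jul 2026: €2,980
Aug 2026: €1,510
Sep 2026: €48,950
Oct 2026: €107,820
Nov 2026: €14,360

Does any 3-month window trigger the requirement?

Yes

Mar 2026–May 2026: €18,700 + €52,560 + €4,860 = €76,120 (under)
Apr 2026–Jun 2026: €52,560 + €4,860 + €2,400 = €59,820 (under)
May 2026–Jul 2026: €4,860 + €2,400 + €2,980 = €10,240 (under)
Jun 2026–Aug 2026: €2,400 + €2,980 + €1,510 = €6,890 (under)
Jul 2026–Sep 2026: €2,980 + €1,510 + €48,950 = €53,440 (under)
Aug 2026–Oct 2026: €1,510 + €48,950 + €107,820 = €158,280 (under)
Sep 2026–Nov 2026: €48,950 + €107,820 + €14,360 = €171,130 (over)
At least one window exceeds €165,000.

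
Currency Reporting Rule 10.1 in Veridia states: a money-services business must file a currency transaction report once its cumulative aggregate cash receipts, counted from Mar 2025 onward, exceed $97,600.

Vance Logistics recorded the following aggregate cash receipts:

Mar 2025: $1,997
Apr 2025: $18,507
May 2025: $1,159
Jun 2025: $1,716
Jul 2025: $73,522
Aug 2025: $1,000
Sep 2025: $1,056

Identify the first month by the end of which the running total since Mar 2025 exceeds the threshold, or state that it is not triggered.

Through Mar 2025: $1,997
Through Apr 2025: $20,504
Through May 2025: $21,663
Through Jun 2025: $23,379
Through Jul 2025: $96,901
Through Aug 2025: $97,901 ← exceeds threshold

Aug 2025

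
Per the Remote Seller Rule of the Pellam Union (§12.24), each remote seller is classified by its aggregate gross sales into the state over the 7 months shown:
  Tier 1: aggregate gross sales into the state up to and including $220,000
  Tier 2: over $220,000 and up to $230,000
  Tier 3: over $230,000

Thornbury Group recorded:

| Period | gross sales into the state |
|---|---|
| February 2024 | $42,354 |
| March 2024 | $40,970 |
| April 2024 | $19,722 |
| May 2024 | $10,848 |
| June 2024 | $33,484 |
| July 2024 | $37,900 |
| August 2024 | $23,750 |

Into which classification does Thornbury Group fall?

Tier 1

Aggregate gross sales into the state: $42,354 + $40,970 + $19,722 + $10,848 + $33,484 + $37,900 + $23,750 = $209,028.
$209,028 ≤ $220,000, so Tier 1 applies.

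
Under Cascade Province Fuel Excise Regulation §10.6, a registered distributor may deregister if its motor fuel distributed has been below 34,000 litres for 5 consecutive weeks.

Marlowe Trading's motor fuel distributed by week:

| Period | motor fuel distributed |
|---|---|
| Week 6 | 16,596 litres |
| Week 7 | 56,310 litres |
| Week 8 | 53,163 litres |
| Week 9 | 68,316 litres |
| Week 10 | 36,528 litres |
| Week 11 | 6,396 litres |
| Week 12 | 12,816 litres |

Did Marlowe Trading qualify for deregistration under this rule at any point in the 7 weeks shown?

No

Weeks below 34,000 litres: Week 6, Week 11, Week 12.
Longest run of consecutive weeks below the threshold: 2.
2 < 5, so Marlowe Trading never became eligible.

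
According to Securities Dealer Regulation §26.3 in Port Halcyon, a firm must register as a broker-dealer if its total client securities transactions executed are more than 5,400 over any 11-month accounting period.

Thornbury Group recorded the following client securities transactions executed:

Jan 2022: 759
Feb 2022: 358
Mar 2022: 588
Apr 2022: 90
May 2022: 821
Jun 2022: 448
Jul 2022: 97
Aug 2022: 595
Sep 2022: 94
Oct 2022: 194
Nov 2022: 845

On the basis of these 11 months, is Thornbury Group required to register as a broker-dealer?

No

Total client securities transactions executed: 759 + 358 + 588 + 90 + 821 + 448 + 97 + 595 + 94 + 194 + 845 = 4,889.
4,889 ≤ 5,400, so the threshold is not exceeded.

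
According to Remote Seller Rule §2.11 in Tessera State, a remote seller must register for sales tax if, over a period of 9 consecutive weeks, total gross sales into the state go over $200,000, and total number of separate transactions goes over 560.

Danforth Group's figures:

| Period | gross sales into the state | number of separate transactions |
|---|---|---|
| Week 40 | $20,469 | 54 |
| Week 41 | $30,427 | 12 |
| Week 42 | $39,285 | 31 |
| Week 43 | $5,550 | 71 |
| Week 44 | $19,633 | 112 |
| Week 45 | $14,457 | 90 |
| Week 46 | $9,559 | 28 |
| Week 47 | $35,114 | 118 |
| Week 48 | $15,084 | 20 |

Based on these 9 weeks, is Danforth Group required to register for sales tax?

Total gross sales into the state: $20,469 + $30,427 + $39,285 + $5,550 + $19,633 + $14,457 + $9,559 + $35,114 + $15,084 = $189,578 (≤ $200,000).
Total number of separate transactions: 54 + 12 + 31 + 71 + 112 + 90 + 28 + 118 + 20 = 536 (≤ 560).
The test is 'and': the rule requires both, and at least one is not exceeded.

No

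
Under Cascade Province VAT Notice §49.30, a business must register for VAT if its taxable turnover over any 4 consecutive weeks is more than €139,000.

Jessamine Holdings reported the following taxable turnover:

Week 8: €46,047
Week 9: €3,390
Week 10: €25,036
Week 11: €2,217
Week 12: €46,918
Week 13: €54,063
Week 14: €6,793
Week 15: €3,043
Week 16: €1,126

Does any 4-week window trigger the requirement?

Week 8–Week 11: €46,047 + €3,390 + €25,036 + €2,217 = €76,690 (under)
Week 9–Week 12: €3,390 + €25,036 + €2,217 + €46,918 = €77,561 (under)
Week 10–Week 13: €25,036 + €2,217 + €46,918 + €54,063 = €128,234 (under)
Week 11–Week 14: €2,217 + €46,918 + €54,063 + €6,793 = €109,991 (under)
Week 12–Week 15: €46,918 + €54,063 + €6,793 + €3,043 = €110,817 (under)
Week 13–Week 16: €54,063 + €6,793 + €3,043 + €1,126 = €65,025 (under)
No window exceeds €139,000.

No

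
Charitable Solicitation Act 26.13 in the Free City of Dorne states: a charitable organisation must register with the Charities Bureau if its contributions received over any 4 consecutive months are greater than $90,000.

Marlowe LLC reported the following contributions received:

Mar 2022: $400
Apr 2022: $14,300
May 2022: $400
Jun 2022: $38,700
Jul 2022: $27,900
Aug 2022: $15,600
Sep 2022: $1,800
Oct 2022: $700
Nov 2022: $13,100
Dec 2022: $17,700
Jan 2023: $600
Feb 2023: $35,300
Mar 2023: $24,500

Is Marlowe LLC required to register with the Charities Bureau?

No

Mar 2022–Jun 2022: $400 + $14,300 + $400 + $38,700 = $53,800 (under)
Apr 2022–Jul 2022: $14,300 + $400 + $38,700 + $27,900 = $81,300 (under)
May 2022–Aug 2022: $400 + $38,700 + $27,900 + $15,600 = $82,600 (under)
Jun 2022–Sep 2022: $38,700 + $27,900 + $15,600 + $1,800 = $84,000 (under)
Jul 2022–Oct 2022: $27,900 + $15,600 + $1,800 + $700 = $46,000 (under)
Aug 2022–Nov 2022: $15,600 + $1,800 + $700 + $13,100 = $31,200 (under)
Sep 2022–Dec 2022: $1,800 + $700 + $13,100 + $17,700 = $33,300 (under)
Oct 2022–Jan 2023: $700 + $13,100 + $17,700 + $600 = $32,100 (under)
Nov 2022–Feb 2023: $13,100 + $17,700 + $600 + $35,300 = $66,700 (under)
Dec 2022–Mar 2023: $17,700 + $600 + $35,300 + $24,500 = $78,100 (under)
No window exceeds $90,000.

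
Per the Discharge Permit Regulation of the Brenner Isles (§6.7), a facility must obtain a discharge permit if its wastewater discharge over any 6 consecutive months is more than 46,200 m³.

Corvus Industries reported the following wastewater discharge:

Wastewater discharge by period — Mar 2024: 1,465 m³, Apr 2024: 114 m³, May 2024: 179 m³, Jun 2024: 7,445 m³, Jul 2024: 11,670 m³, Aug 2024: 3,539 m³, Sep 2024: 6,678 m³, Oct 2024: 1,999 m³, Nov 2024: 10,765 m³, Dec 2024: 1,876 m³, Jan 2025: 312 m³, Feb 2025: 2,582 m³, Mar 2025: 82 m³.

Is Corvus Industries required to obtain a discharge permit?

Mar 2024–Aug 2024: 1,465 m³ + 114 m³ + 179 m³ + 7,445 m³ + 11,670 m³ + 3,539 m³ = 24,412 m³ (under)
Apr 2024–Sep 2024: 114 m³ + 179 m³ + 7,445 m³ + 11,670 m³ + 3,539 m³ + 6,678 m³ = 29,625 m³ (under)
May 2024–Oct 2024: 179 m³ + 7,445 m³ + 11,670 m³ + 3,539 m³ + 6,678 m³ + 1,999 m³ = 31,510 m³ (under)
Jun 2024–Nov 2024: 7,445 m³ + 11,670 m³ + 3,539 m³ + 6,678 m³ + 1,999 m³ + 10,765 m³ = 42,096 m³ (under)
Jul 2024–Dec 2024: 11,670 m³ + 3,539 m³ + 6,678 m³ + 1,999 m³ + 10,765 m³ + 1,876 m³ = 36,527 m³ (under)
Aug 2024–Jan 2025: 3,539 m³ + 6,678 m³ + 1,999 m³ + 10,765 m³ + 1,876 m³ + 312 m³ = 25,169 m³ (under)
Sep 2024–Feb 2025: 6,678 m³ + 1,999 m³ + 10,765 m³ + 1,876 m³ + 312 m³ + 2,582 m³ = 24,212 m³ (under)
Oct 2024–Mar 2025: 1,999 m³ + 10,765 m³ + 1,876 m³ + 312 m³ + 2,582 m³ + 82 m³ = 17,616 m³ (under)
No window exceeds 46,200 m³.

No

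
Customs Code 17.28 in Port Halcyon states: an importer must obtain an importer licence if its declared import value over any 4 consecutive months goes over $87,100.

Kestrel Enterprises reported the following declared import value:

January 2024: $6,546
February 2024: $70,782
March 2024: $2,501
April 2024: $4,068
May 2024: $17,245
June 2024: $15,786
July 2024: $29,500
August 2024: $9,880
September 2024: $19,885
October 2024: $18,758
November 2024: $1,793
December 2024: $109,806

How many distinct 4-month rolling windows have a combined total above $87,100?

January 2024–April 2024: $6,546 + $70,782 + $2,501 + $4,068 = $83,897 (under)
February 2024–May 2024: $70,782 + $2,501 + $4,068 + $17,245 = $94,596 (over)
March 2024–June 2024: $2,501 + $4,068 + $17,245 + $15,786 = $39,600 (under)
April 2024–July 2024: $4,068 + $17,245 + $15,786 + $29,500 = $66,599 (under)
May 2024–August 2024: $17,245 + $15,786 + $29,500 + $9,880 = $72,411 (under)
June 2024–September 2024: $15,786 + $29,500 + $9,880 + $19,885 = $75,051 (under)
July 2024–October 2024: $29,500 + $9,880 + $19,885 + $18,758 = $78,023 (under)
August 2024–November 2024: $9,880 + $19,885 + $18,758 + $1,793 = $50,316 (under)
September 2024–December 2024: $19,885 + $18,758 + $1,793 + $109,806 = $150,242 (over)
2 windows exceed the threshold.

2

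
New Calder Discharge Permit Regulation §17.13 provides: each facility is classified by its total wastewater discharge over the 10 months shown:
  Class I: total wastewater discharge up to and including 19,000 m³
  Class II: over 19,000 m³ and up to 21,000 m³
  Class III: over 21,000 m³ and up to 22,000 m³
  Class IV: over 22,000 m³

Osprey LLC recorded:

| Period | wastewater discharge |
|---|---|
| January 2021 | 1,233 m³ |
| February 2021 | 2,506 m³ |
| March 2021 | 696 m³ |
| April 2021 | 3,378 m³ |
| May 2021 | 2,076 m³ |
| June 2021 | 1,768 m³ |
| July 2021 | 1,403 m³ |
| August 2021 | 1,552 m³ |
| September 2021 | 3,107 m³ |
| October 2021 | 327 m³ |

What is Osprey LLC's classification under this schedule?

Total wastewater discharge: 1,233 m³ + 2,506 m³ + 696 m³ + 3,378 m³ + 2,076 m³ + 1,768 m³ + 1,403 m³ + 1,552 m³ + 3,107 m³ + 327 m³ = 18,046 m³.
18,046 m³ ≤ 19,000 m³, so Class I applies.

Class I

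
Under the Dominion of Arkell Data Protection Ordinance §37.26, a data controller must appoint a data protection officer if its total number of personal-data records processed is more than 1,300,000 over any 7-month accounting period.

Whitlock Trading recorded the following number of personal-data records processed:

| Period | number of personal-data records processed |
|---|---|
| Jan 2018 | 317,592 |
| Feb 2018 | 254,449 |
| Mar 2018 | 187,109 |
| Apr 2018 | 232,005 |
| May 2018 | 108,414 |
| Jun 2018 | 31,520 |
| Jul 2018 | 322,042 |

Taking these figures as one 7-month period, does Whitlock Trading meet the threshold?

Yes

Total number of personal-data records processed: 317,592 + 254,449 + 187,109 + 232,005 + 108,414 + 31,520 + 322,042 = 1,453,131.
1,453,131 > 1,300,000, so the threshold is exceeded.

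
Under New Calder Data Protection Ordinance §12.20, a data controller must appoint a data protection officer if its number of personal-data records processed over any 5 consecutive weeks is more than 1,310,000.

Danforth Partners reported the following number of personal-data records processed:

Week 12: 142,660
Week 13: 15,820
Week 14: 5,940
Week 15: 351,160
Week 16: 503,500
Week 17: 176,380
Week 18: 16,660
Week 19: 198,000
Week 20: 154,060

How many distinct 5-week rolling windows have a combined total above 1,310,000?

Week 12–Week 16: 142,660 + 15,820 + 5,940 + 351,160 + 503,500 = 1,019,080 (under)
Week 13–Week 17: 15,820 + 5,940 + 351,160 + 503,500 + 176,380 = 1,052,800 (under)
Week 14–Week 18: 5,940 + 351,160 + 503,500 + 176,380 + 16,660 = 1,053,640 (under)
Week 15–Week 19: 351,160 + 503,500 + 176,380 + 16,660 + 198,000 = 1,245,700 (under)
Week 16–Week 20: 503,500 + 176,380 + 16,660 + 198,000 + 154,060 = 1,048,600 (under)
0 windows exceed the threshold.

0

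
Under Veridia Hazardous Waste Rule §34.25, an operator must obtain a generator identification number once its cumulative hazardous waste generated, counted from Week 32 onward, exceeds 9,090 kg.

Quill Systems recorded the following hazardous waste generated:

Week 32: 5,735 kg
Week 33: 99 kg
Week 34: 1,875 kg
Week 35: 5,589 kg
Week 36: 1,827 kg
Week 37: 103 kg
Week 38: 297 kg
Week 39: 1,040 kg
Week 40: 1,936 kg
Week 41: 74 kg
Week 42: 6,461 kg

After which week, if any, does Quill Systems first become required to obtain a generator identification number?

Week 35

Through Week 32: 5,735 kg
Through Week 33: 5,834 kg
Through Week 34: 7,709 kg
Through Week 35: 13,298 kg ← exceeds threshold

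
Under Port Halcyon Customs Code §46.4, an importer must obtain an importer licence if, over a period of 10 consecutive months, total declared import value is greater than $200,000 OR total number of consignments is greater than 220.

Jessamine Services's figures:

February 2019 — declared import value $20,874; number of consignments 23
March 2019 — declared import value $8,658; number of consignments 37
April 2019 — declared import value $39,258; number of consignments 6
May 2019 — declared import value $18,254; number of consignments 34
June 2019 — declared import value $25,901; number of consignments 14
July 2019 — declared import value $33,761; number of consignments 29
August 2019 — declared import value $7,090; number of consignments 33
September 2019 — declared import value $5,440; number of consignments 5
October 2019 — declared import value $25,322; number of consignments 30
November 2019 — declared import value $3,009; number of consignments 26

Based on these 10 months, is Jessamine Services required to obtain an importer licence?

Yes

Total declared import value: $20,874 + $8,658 + $39,258 + $18,254 + $25,901 + $33,761 + $7,090 + $5,440 + $25,322 + $3,009 = $187,567 (≤ $200,000).
Total number of consignments: 23 + 37 + 6 + 34 + 14 + 29 + 33 + 5 + 30 + 26 = 237 (> 220).
The test is 'or': at least one threshold is exceeded.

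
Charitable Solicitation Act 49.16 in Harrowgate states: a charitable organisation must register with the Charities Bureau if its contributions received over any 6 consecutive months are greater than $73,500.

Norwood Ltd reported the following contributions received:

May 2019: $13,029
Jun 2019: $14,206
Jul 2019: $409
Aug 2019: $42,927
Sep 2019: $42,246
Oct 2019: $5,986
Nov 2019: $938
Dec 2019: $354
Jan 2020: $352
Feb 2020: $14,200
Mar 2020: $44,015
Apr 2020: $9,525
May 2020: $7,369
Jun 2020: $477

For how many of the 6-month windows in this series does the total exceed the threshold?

6

May 2019–Oct 2019: $13,029 + $14,206 + $409 + $42,927 + $42,246 + $5,986 = $118,803 (over)
Jun 2019–Nov 2019: $14,206 + $409 + $42,927 + $42,246 + $5,986 + $938 = $106,712 (over)
Jul 2019–Dec 2019: $409 + $42,927 + $42,246 + $5,986 + $938 + $354 = $92,860 (over)
Aug 2019–Jan 2020: $42,927 + $42,246 + $5,986 + $938 + $354 + $352 = $92,803 (over)
Sep 2019–Feb 2020: $42,246 + $5,986 + $938 + $354 + $352 + $14,200 = $64,076 (under)
Oct 2019–Mar 2020: $5,986 + $938 + $354 + $352 + $14,200 + $44,015 = $65,845 (under)
Nov 2019–Apr 2020: $938 + $354 + $352 + $14,200 + $44,015 + $9,525 = $69,384 (under)
Dec 2019–May 2020: $354 + $352 + $14,200 + $44,015 + $9,525 + $7,369 = $75,815 (over)
Jan 2020–Jun 2020: $352 + $14,200 + $44,015 + $9,525 + $7,369 + $477 = $75,938 (over)
6 windows exceed the threshold.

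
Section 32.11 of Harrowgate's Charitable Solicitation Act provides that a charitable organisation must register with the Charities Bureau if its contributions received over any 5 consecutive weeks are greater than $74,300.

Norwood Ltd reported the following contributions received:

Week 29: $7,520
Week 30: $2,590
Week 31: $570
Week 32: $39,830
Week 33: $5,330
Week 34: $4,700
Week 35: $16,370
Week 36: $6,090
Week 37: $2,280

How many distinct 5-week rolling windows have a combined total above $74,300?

Week 29–Week 33: $7,520 + $2,590 + $570 + $39,830 + $5,330 = $55,840 (under)
Week 30–Week 34: $2,590 + $570 + $39,830 + $5,330 + $4,700 = $53,020 (under)
Week 31–Week 35: $570 + $39,830 + $5,330 + $4,700 + $16,370 = $66,800 (under)
Week 32–Week 36: $39,830 + $5,330 + $4,700 + $16,370 + $6,090 = $72,320 (under)
Week 33–Week 37: $5,330 + $4,700 + $16,370 + $6,090 + $2,280 = $34,770 (under)
0 windows exceed the threshold.

0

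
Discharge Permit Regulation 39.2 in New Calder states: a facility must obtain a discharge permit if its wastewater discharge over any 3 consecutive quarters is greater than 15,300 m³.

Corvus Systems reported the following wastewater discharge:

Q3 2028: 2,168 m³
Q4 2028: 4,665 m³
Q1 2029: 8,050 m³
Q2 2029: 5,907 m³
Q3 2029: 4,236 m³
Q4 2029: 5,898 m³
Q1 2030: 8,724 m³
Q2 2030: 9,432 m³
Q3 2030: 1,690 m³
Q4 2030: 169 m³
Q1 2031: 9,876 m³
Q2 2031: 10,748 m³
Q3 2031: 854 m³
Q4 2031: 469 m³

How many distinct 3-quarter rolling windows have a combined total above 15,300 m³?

8

Q3 2028–Q1 2029: 2,168 m³ + 4,665 m³ + 8,050 m³ = 14,883 m³ (under)
Q4 2028–Q2 2029: 4,665 m³ + 8,050 m³ + 5,907 m³ = 18,622 m³ (over)
Q1 2029–Q3 2029: 8,050 m³ + 5,907 m³ + 4,236 m³ = 18,193 m³ (over)
Q2 2029–Q4 2029: 5,907 m³ + 4,236 m³ + 5,898 m³ = 16,041 m³ (over)
Q3 2029–Q1 2030: 4,236 m³ + 5,898 m³ + 8,724 m³ = 18,858 m³ (over)
Q4 2029–Q2 2030: 5,898 m³ + 8,724 m³ + 9,432 m³ = 24,054 m³ (over)
Q1 2030–Q3 2030: 8,724 m³ + 9,432 m³ + 1,690 m³ = 19,846 m³ (over)
Q2 2030–Q4 2030: 9,432 m³ + 1,690 m³ + 169 m³ = 11,291 m³ (under)
Q3 2030–Q1 2031: 1,690 m³ + 169 m³ + 9,876 m³ = 11,735 m³ (under)
Q4 2030–Q2 2031: 169 m³ + 9,876 m³ + 10,748 m³ = 20,793 m³ (over)
Q1 2031–Q3 2031: 9,876 m³ + 10,748 m³ + 854 m³ = 21,478 m³ (over)
Q2 2031–Q4 2031: 10,748 m³ + 854 m³ + 469 m³ = 12,071 m³ (under)
8 windows exceed the threshold.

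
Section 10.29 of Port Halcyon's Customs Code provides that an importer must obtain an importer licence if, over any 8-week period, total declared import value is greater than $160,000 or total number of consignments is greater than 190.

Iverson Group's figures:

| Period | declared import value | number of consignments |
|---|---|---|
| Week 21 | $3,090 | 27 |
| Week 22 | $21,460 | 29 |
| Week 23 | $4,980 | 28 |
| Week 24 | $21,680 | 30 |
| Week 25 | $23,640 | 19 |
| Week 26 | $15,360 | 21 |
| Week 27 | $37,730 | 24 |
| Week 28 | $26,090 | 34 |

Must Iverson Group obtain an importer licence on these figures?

Yes

Total declared import value: $3,090 + $21,460 + $4,980 + $21,680 + $23,640 + $15,360 + $37,730 + $26,090 = $154,030 (≤ $160,000).
Total number of consignments: 27 + 29 + 28 + 30 + 19 + 21 + 24 + 34 = 212 (> 190).
The test is 'or': at least one threshold is exceeded.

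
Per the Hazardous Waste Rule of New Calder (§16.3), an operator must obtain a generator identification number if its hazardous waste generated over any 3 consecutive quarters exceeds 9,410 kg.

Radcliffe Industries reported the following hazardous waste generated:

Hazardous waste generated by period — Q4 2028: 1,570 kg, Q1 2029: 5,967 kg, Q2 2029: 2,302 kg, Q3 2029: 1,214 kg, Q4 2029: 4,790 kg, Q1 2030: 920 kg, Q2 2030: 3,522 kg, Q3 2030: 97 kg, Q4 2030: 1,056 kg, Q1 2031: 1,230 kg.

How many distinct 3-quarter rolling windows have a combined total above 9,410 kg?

Q4 2028–Q2 2029: 1,570 kg + 5,967 kg + 2,302 kg = 9,839 kg (over)
Q1 2029–Q3 2029: 5,967 kg + 2,302 kg + 1,214 kg = 9,483 kg (over)
Q2 2029–Q4 2029: 2,302 kg + 1,214 kg + 4,790 kg = 8,306 kg (under)
Q3 2029–Q1 2030: 1,214 kg + 4,790 kg + 920 kg = 6,924 kg (under)
Q4 2029–Q2 2030: 4,790 kg + 920 kg + 3,522 kg = 9,232 kg (under)
Q1 2030–Q3 2030: 920 kg + 3,522 kg + 97 kg = 4,539 kg (under)
Q2 2030–Q4 2030: 3,522 kg + 97 kg + 1,056 kg = 4,675 kg (under)
Q3 2030–Q1 2031: 97 kg + 1,056 kg + 1,230 kg = 2,383 kg (under)
2 windows exceed the threshold.

2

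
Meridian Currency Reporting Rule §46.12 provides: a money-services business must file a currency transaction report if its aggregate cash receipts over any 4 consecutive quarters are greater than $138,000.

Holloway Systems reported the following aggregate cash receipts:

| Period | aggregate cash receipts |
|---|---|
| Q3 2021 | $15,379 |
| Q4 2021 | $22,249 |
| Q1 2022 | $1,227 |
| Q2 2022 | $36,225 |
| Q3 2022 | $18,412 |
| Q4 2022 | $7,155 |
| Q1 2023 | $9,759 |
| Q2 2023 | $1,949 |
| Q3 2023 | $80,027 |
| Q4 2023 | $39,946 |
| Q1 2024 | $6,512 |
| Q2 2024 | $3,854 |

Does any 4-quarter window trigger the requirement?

Q3 2021–Q2 2022: $15,379 + $22,249 + $1,227 + $36,225 = $75,080 (under)
Q4 2021–Q3 2022: $22,249 + $1,227 + $36,225 + $18,412 = $78,113 (under)
Q1 2022–Q4 2022: $1,227 + $36,225 + $18,412 + $7,155 = $63,019 (under)
Q2 2022–Q1 2023: $36,225 + $18,412 + $7,155 + $9,759 = $71,551 (under)
Q3 2022–Q2 2023: $18,412 + $7,155 + $9,759 + $1,949 = $37,275 (under)
Q4 2022–Q3 2023: $7,155 + $9,759 + $1,949 + $80,027 = $98,890 (under)
Q1 2023–Q4 2023: $9,759 + $1,949 + $80,027 + $39,946 = $131,681 (under)
Q2 2023–Q1 2024: $1,949 + $80,027 + $39,946 + $6,512 = $128,434 (under)
Q3 2023–Q2 2024: $80,027 + $39,946 + $6,512 + $3,854 = $130,339 (under)
No window exceeds $138,000.

No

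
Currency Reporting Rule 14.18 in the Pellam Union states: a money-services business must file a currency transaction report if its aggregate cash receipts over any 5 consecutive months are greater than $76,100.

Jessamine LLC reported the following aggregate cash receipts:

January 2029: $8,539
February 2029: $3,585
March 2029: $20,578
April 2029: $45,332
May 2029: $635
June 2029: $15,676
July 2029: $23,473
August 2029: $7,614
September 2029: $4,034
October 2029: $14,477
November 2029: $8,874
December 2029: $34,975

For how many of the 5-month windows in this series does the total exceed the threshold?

4

January 2029–May 2029: $8,539 + $3,585 + $20,578 + $45,332 + $635 = $78,669 (over)
February 2029–June 2029: $3,585 + $20,578 + $45,332 + $635 + $15,676 = $85,806 (over)
March 2029–July 2029: $20,578 + $45,332 + $635 + $15,676 + $23,473 = $105,694 (over)
April 2029–August 2029: $45,332 + $635 + $15,676 + $23,473 + $7,614 = $92,730 (over)
May 2029–September 2029: $635 + $15,676 + $23,473 + $7,614 + $4,034 = $51,432 (under)
June 2029–October 2029: $15,676 + $23,473 + $7,614 + $4,034 + $14,477 = $65,274 (under)
July 2029–November 2029: $23,473 + $7,614 + $4,034 + $14,477 + $8,874 = $58,472 (under)
August 2029–December 2029: $7,614 + $4,034 + $14,477 + $8,874 + $34,975 = $69,974 (under)
4 windows exceed the threshold.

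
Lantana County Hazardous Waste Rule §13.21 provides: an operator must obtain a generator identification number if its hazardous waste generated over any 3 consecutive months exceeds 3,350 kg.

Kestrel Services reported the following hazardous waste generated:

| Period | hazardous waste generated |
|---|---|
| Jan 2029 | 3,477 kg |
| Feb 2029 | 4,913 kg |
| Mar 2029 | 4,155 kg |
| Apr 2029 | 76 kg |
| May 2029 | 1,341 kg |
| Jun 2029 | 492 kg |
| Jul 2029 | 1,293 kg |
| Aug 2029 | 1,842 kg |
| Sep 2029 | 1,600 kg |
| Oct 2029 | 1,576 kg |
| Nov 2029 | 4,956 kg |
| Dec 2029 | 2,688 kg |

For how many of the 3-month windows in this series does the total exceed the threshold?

Jan 2029–Mar 2029: 3,477 kg + 4,913 kg + 4,155 kg = 12,545 kg (over)
Feb 2029–Apr 2029: 4,913 kg + 4,155 kg + 76 kg = 9,144 kg (over)
Mar 2029–May 2029: 4,155 kg + 76 kg + 1,341 kg = 5,572 kg (over)
Apr 2029–Jun 2029: 76 kg + 1,341 kg + 492 kg = 1,909 kg (under)
May 2029–Jul 2029: 1,341 kg + 492 kg + 1,293 kg = 3,126 kg (under)
Jun 2029–Aug 2029: 492 kg + 1,293 kg + 1,842 kg = 3,627 kg (over)
Jul 2029–Sep 2029: 1,293 kg + 1,842 kg + 1,600 kg = 4,735 kg (over)
Aug 2029–Oct 2029: 1,842 kg + 1,600 kg + 1,576 kg = 5,018 kg (over)
Sep 2029–Nov 2029: 1,600 kg + 1,576 kg + 4,956 kg = 8,132 kg (over)
Oct 2029–Dec 2029: 1,576 kg + 4,956 kg + 2,688 kg = 9,220 kg (over)
8 windows exceed the threshold.

8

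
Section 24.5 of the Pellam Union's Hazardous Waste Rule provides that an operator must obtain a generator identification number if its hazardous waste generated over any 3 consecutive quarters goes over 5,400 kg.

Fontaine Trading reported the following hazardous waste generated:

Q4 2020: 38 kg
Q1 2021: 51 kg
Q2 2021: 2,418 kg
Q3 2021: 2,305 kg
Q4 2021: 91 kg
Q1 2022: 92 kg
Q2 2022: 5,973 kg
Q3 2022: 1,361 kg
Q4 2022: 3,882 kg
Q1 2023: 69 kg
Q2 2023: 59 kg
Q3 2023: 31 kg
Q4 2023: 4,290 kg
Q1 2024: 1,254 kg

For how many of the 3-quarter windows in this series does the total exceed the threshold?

Q4 2020–Q2 2021: 38 kg + 51 kg + 2,418 kg = 2,507 kg (under)
Q1 2021–Q3 2021: 51 kg + 2,418 kg + 2,305 kg = 4,774 kg (under)
Q2 2021–Q4 2021: 2,418 kg + 2,305 kg + 91 kg = 4,814 kg (under)
Q3 2021–Q1 2022: 2,305 kg + 91 kg + 92 kg = 2,488 kg (under)
Q4 2021–Q2 2022: 91 kg + 92 kg + 5,973 kg = 6,156 kg (over)
Q1 2022–Q3 2022: 92 kg + 5,973 kg + 1,361 kg = 7,426 kg (over)
Q2 2022–Q4 2022: 5,973 kg + 1,361 kg + 3,882 kg = 11,216 kg (over)
Q3 2022–Q1 2023: 1,361 kg + 3,882 kg + 69 kg = 5,312 kg (under)
Q4 2022–Q2 2023: 3,882 kg + 69 kg + 59 kg = 4,010 kg (under)
Q1 2023–Q3 2023: 69 kg + 59 kg + 31 kg = 159 kg (under)
Q2 2023–Q4 2023: 59 kg + 31 kg + 4,290 kg = 4,380 kg (under)
Q3 2023–Q1 2024: 31 kg + 4,290 kg + 1,254 kg = 5,575 kg (over)
4 windows exceed the threshold.

4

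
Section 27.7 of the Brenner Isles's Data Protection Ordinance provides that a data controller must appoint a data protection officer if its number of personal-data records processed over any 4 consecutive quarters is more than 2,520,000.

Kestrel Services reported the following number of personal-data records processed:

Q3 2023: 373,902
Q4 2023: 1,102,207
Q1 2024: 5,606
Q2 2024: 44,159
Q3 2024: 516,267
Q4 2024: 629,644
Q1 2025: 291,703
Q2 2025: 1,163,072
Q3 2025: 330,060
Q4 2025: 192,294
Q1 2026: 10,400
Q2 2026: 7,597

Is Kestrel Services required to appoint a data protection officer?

Yes

Q3 2023–Q2 2024: 373,902 + 1,102,207 + 5,606 + 44,159 = 1,525,874 (under)
Q4 2023–Q3 2024: 1,102,207 + 5,606 + 44,159 + 516,267 = 1,668,239 (under)
Q1 2024–Q4 2024: 5,606 + 44,159 + 516,267 + 629,644 = 1,195,676 (under)
Q2 2024–Q1 2025: 44,159 + 516,267 + 629,644 + 291,703 = 1,481,773 (under)
Q3 2024–Q2 2025: 516,267 + 629,644 + 291,703 + 1,163,072 = 2,600,686 (over)
Q4 2024–Q3 2025: 629,644 + 291,703 + 1,163,072 + 330,060 = 2,414,479 (under)
Q1 2025–Q4 2025: 291,703 + 1,163,072 + 330,060 + 192,294 = 1,977,129 (under)
Q2 2025–Q1 2026: 1,163,072 + 330,060 + 192,294 + 10,400 = 1,695,826 (under)
Q3 2025–Q2 2026: 330,060 + 192,294 + 10,400 + 7,597 = 540,351 (under)
At least one window exceeds 2,520,000.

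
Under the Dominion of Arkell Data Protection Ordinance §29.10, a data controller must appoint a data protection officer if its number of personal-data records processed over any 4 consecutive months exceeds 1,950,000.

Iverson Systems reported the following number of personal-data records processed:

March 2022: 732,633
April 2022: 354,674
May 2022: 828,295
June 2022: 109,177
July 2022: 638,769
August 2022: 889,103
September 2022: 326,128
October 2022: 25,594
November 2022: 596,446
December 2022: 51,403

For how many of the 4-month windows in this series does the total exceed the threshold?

March 2022–June 2022: 732,633 + 354,674 + 828,295 + 109,177 = 2,024,779 (over)
April 2022–July 2022: 354,674 + 828,295 + 109,177 + 638,769 = 1,930,915 (under)
May 2022–August 2022: 828,295 + 109,177 + 638,769 + 889,103 = 2,465,344 (over)
June 2022–September 2022: 109,177 + 638,769 + 889,103 + 326,128 = 1,963,177 (over)
July 2022–October 2022: 638,769 + 889,103 + 326,128 + 25,594 = 1,879,594 (under)
August 2022–November 2022: 889,103 + 326,128 + 25,594 + 596,446 = 1,837,271 (under)
September 2022–December 2022: 326,128 + 25,594 + 596,446 + 51,403 = 999,571 (under)
3 windows exceed the threshold.

3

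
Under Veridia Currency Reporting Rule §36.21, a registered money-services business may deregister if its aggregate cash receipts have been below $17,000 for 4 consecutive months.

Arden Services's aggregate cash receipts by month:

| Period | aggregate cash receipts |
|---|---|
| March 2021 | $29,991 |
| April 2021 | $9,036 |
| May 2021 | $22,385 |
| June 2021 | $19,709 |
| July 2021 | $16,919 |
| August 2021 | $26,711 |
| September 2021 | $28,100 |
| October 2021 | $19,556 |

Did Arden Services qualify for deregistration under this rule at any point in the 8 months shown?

Months below $17,000: April 2021, July 2021.
Longest run of consecutive months below the threshold: 1.
1 < 4, so Arden Services never became eligible.

No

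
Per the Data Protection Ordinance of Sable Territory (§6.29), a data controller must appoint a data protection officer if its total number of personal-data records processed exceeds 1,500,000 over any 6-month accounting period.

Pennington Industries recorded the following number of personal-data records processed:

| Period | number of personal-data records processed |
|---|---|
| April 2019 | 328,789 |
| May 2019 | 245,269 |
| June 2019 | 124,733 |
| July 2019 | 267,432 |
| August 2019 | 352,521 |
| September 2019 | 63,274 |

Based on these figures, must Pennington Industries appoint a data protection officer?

No

Total number of personal-data records processed: 328,789 + 245,269 + 124,733 + 267,432 + 352,521 + 63,274 = 1,382,018.
1,382,018 ≤ 1,500,000, so the threshold is not exceeded.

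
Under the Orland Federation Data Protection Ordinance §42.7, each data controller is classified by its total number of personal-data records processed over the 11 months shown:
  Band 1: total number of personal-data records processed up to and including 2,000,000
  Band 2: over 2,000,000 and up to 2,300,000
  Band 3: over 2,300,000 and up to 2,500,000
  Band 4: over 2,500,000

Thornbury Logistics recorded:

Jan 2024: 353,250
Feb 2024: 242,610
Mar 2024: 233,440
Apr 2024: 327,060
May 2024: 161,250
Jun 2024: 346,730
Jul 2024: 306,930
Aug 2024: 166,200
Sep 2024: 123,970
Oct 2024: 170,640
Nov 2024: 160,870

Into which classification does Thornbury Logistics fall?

Total number of personal-data records processed: 353,250 + 242,610 + 233,440 + 327,060 + 161,250 + 346,730 + 306,930 + 166,200 + 123,970 + 170,640 + 160,870 = 2,592,950.
2,592,950 > 2,500,000, so Band 4 applies.

Band 4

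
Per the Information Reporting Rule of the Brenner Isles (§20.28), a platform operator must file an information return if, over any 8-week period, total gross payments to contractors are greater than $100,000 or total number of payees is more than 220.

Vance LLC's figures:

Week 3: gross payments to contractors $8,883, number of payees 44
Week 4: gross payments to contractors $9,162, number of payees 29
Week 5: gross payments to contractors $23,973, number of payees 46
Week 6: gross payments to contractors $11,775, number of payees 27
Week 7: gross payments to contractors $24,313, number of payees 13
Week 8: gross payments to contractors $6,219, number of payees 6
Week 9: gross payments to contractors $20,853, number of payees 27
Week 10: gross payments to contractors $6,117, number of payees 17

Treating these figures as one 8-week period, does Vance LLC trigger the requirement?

Yes

Total gross payments to contractors: $8,883 + $9,162 + $23,973 + $11,775 + $24,313 + $6,219 + $20,853 + $6,117 = $111,295 (> $100,000).
Total number of payees: 44 + 29 + 46 + 27 + 13 + 6 + 27 + 17 = 209 (≤ 220).
The test is 'or': at least one threshold is exceeded.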